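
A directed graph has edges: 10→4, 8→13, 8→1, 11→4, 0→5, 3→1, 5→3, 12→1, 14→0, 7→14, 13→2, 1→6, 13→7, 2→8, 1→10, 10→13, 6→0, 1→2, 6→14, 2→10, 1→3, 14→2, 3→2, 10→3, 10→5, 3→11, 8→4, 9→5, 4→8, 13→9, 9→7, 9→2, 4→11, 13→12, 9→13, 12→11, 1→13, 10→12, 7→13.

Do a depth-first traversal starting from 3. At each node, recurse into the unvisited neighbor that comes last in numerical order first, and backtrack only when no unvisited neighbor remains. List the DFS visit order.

Visit 3
3 → 11
11 → 4
4 → 8
8 → 13
13 → 12
12 → 1
1 → 10
10 → 5
1 → 6
6 → 14
14 → 2
14 → 0
13 → 9
9 → 7

3, 11, 4, 8, 13, 12, 1, 10, 5, 6, 14, 2, 0, 9, 7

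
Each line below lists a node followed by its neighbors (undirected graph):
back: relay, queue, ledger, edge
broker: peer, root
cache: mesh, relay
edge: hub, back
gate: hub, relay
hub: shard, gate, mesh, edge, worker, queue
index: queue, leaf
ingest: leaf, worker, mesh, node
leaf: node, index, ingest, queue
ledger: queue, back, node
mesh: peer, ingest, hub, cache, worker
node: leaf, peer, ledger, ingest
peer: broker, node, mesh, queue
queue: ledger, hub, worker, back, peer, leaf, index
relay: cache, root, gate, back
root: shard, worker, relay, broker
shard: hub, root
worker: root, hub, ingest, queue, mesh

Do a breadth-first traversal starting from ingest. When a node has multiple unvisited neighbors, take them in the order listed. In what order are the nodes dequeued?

ingest -> leaf -> worker -> mesh -> node -> index -> queue -> root -> hub -> peer -> cache -> ledger -> back -> shard -> relay -> broker -> gate -> edge

Visit ingest; enqueue leaf, worker, mesh, node → queue [leaf, worker, mesh, node]
Visit leaf; enqueue index, queue → queue [worker, mesh, node, index, queue]
Visit worker; enqueue root, hub → queue [mesh, node, index, queue, root, hub]
Visit mesh; enqueue peer, cache → queue [node, index, queue, root, hub, peer, cache]
Visit node; enqueue ledger → queue [index, queue, root, hub, peer, cache, ledger]
Visit index → queue [queue, root, hub, peer, cache, ledger]
Visit queue; enqueue back → queue [root, hub, peer, cache, ledger, back]
Visit root; enqueue shard, relay, broker → queue [hub, peer, cache, ledger, back, shard, relay, broker]
Visit hub; enqueue gate, edge → queue [peer, cache, ledger, back, shard, relay, broker, gate, edge]
Visit peer → queue [cache, ledger, back, shard, relay, broker, gate, edge]
Visit cache → queue [ledger, back, shard, relay, broker, gate, edge]
Visit ledger → queue [back, shard, relay, broker, gate, edge]
Visit back → queue [shard, relay, broker, gate, edge]
Visit shard → queue [relay, broker, gate, edge]
Visit relay → queue [broker, gate, edge]
Visit broker → queue [gate, edge]
Visit gate → queue [edge]
Visit edge → queue []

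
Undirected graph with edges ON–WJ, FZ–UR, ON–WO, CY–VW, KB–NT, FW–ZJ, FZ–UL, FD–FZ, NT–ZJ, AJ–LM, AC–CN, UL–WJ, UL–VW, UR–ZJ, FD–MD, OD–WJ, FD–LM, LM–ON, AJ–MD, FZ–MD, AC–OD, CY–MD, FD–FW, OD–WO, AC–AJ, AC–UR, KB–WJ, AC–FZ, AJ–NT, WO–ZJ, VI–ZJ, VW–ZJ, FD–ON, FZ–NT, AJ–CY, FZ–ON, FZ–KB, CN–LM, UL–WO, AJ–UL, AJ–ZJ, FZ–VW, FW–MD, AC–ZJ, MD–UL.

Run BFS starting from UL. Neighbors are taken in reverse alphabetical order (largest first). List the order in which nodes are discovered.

UL, WO, WJ, VW, MD, FZ, AJ, ZJ, ON, OD, KB, CY, FW, FD, UR, NT, AC, LM, VI, CN

Visit UL; enqueue WO, WJ, VW, MD, FZ, AJ → queue [WO, WJ, VW, MD, FZ, AJ]
Visit WO; enqueue ZJ, ON, OD → queue [WJ, VW, MD, FZ, AJ, ZJ, ON, OD]
Visit WJ; enqueue KB → queue [VW, MD, FZ, AJ, ZJ, ON, OD, KB]
Visit VW; enqueue CY → queue [MD, FZ, AJ, ZJ, ON, OD, KB, CY]
Visit MD; enqueue FW, FD → queue [FZ, AJ, ZJ, ON, OD, KB, CY, FW, FD]
Visit FZ; enqueue UR, NT, AC → queue [AJ, ZJ, ON, OD, KB, CY, FW, FD, UR, NT, AC]
Visit AJ; enqueue LM → queue [ZJ, ON, OD, KB, CY, FW, FD, UR, NT, AC, LM]
Visit ZJ; enqueue VI → queue [ON, OD, KB, CY, FW, FD, UR, NT, AC, LM, VI]
Visit ON → queue [OD, KB, CY, FW, FD, UR, NT, AC, LM, VI]
Visit OD → queue [KB, CY, FW, FD, UR, NT, AC, LM, VI]
Visit KB → queue [CY, FW, FD, UR, NT, AC, LM, VI]
Visit CY → queue [FW, FD, UR, NT, AC, LM, VI]
Visit FW → queue [FD, UR, NT, AC, LM, VI]
Visit FD → queue [UR, NT, AC, LM, VI]
Visit UR → queue [NT, AC, LM, VI]
Visit NT → queue [AC, LM, VI]
Visit AC; enqueue CN → queue [LM, VI, CN]
Visit LM → queue [VI, CN]
Visit VI → queue [CN]
Visit CN → queue []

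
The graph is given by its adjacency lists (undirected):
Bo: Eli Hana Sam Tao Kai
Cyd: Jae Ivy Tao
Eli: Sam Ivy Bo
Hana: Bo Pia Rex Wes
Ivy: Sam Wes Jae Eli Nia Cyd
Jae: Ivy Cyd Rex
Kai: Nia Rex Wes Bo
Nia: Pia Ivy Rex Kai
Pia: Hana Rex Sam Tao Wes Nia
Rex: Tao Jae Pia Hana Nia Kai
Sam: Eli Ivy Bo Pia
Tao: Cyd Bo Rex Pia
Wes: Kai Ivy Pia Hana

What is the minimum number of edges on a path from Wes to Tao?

2

Level 0: Wes
Level 1: Hana, Ivy, Kai, Pia
Level 2: Bo, Cyd, Eli, Jae, Nia, Rex, Sam, Tao
Tao first appears at level 2.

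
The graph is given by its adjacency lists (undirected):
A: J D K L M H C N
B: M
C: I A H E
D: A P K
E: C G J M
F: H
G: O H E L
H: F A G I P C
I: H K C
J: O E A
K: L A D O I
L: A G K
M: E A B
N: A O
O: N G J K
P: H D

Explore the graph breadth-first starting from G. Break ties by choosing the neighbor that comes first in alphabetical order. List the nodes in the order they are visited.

G, E, H, L, O, C, J, M, A, F, I, P, K, N, B, D

Visit G; enqueue E, H, L, O → queue [E, H, L, O]
Visit E; enqueue C, J, M → queue [H, L, O, C, J, M]
Visit H; enqueue A, F, I, P → queue [L, O, C, J, M, A, F, I, P]
Visit L; enqueue K → queue [O, C, J, M, A, F, I, P, K]
Visit O; enqueue N → queue [C, J, M, A, F, I, P, K, N]
Visit C → queue [J, M, A, F, I, P, K, N]
Visit J → queue [M, A, F, I, P, K, N]
Visit M; enqueue B → queue [A, F, I, P, K, N, B]
Visit A; enqueue D → queue [F, I, P, K, N, B, D]
Visit F → queue [I, P, K, N, B, D]
Visit I → queue [P, K, N, B, D]
Visit P → queue [K, N, B, D]
Visit K → queue [N, B, D]
Visit N → queue [B, D]
Visit B → queue [D]
Visit D → queue []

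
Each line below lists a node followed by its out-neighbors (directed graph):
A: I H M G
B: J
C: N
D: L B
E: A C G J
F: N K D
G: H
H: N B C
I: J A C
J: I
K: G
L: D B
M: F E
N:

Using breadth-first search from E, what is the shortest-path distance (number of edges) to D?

4

Level 0: E
Level 1: A, C, G, J
Level 2: H, I, M, N
Level 3: B, F
Level 4: D, K
Level 5: L
D first appears at level 4.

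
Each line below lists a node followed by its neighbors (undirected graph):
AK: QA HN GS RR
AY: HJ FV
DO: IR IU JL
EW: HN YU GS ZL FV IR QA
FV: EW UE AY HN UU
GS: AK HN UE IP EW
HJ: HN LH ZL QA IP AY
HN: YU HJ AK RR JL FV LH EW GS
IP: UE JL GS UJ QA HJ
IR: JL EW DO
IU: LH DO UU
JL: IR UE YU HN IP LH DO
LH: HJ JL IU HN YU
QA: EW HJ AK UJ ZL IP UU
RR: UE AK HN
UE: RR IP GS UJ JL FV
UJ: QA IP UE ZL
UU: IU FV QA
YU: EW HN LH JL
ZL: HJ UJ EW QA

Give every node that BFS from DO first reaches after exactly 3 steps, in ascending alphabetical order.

Level 0: DO
Level 1: IR, IU, JL
Level 2: EW, HN, IP, LH, UE, UU, YU
Level 3: AK, FV, GS, HJ, QA, RR, UJ, ZL
Level 4: AY

AK, FV, GS, HJ, QA, RR, UJ, ZL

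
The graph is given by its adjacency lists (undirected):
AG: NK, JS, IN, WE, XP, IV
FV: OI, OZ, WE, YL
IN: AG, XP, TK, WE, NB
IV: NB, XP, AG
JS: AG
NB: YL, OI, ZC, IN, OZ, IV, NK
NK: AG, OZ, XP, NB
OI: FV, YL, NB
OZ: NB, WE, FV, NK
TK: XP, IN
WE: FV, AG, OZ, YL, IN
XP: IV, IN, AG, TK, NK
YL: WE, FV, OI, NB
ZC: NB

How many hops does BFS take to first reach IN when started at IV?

2

Level 0: IV
Level 1: AG, NB, XP
Level 2: IN, JS, NK, OI, OZ, TK, WE, YL, ZC
Level 3: FV
IN first appears at level 2.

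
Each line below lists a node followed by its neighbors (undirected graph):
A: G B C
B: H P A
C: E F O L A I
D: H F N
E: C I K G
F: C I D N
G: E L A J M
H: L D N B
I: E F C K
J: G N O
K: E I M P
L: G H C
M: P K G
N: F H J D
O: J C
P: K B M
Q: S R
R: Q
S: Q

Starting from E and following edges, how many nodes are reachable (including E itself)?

16

BFS from E visits: E, K, I, G, C, P, M, F, L, J, A, O, B, N, D, H
Reachable nodes: 16 of 19 total.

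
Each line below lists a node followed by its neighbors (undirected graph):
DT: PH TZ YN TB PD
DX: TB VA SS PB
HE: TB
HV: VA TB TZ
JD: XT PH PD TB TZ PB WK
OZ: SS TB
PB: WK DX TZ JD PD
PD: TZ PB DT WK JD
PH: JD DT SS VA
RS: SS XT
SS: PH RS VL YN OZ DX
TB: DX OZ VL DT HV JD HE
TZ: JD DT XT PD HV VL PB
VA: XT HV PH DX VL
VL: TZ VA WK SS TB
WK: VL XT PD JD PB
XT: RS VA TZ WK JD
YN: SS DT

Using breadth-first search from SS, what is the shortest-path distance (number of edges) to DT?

Level 0: SS
Level 1: DX, OZ, PH, RS, VL, YN
Level 2: DT, JD, PB, TB, TZ, VA, WK, XT
Level 3: HE, HV, PD
DT first appears at level 2.

2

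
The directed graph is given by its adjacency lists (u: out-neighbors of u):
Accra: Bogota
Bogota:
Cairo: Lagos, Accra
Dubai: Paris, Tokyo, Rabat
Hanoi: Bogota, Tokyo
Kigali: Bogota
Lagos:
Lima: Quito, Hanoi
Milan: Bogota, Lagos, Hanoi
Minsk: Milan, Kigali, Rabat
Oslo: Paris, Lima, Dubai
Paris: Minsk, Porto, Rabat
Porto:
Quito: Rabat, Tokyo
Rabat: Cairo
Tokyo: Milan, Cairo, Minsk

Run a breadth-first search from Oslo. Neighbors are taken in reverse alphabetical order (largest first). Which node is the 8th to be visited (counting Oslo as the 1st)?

Quito

Visit Oslo; enqueue Paris, Lima, Dubai → queue [Paris, Lima, Dubai]
Visit Paris; enqueue Rabat, Porto, Minsk → queue [Lima, Dubai, Rabat, Porto, Minsk]
Visit Lima; enqueue Quito, Hanoi → queue [Dubai, Rabat, Porto, Minsk, Quito, Hanoi]
Visit Dubai; enqueue Tokyo → queue [Rabat, Porto, Minsk, Quito, Hanoi, Tokyo]
Visit Rabat; enqueue Cairo → queue [Porto, Minsk, Quito, Hanoi, Tokyo, Cairo]
Visit Porto → queue [Minsk, Quito, Hanoi, Tokyo, Cairo]
Visit Minsk; enqueue Milan, Kigali → queue [Quito, Hanoi, Tokyo, Cairo, Milan, Kigali]
Visit Quito → queue [Hanoi, Tokyo, Cairo, Milan, Kigali]
Visit Hanoi; enqueue Bogota → queue [Tokyo, Cairo, Milan, Kigali, Bogota]
Visit Tokyo → queue [Cairo, Milan, Kigali, Bogota]
Visit Cairo; enqueue Lagos, Accra → queue [Milan, Kigali, Bogota, Lagos, Accra]
Visit Milan → queue [Kigali, Bogota, Lagos, Accra]
Visit Kigali → queue [Bogota, Lagos, Accra]
Visit Bogota → queue [Lagos, Accra]
Visit Lagos → queue [Accra]
Visit Accra → queue []

Visit order: Oslo, Paris, Lima, Dubai, Rabat, Porto, Minsk, Quito, Hanoi, Tokyo, Cairo, Milan, Kigali, Bogota, Lagos, Accra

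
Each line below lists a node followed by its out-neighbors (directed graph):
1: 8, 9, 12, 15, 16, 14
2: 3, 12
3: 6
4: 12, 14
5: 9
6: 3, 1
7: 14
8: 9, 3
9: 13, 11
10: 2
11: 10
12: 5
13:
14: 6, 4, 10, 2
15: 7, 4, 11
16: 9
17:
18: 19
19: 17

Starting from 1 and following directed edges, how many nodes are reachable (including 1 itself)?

BFS from 1 visits: 1, 8, 9, 12, 14, 15, 16, 3, 11, 13, 5, 2, 4, 6, 10, 7
Reachable nodes: 16 of 19 total.

16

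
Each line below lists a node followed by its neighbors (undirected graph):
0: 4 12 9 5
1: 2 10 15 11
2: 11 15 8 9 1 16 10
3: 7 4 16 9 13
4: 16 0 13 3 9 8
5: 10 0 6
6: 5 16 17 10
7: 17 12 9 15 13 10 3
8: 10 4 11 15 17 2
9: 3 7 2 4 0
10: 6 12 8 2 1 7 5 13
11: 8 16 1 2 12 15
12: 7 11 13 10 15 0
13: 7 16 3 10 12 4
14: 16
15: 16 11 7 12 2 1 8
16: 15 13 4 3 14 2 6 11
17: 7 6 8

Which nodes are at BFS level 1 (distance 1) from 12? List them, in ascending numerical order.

Level 0: 12
Level 1: 0, 7, 10, 11, 13, 15
Level 2: 1, 2, 3, 4, 5, 6, 8, 9, 16, 17
Level 3: 14

0, 7, 10, 11, 13, 15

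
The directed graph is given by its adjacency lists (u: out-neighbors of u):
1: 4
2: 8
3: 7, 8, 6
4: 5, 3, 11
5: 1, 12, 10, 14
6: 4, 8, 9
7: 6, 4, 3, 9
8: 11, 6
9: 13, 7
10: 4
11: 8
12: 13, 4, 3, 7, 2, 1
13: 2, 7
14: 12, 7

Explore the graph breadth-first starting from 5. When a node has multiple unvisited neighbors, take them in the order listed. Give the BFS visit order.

Visit 5; enqueue 1, 12, 10, 14 → queue [1, 12, 10, 14]
Visit 1; enqueue 4 → queue [12, 10, 14, 4]
Visit 12; enqueue 13, 3, 7, 2 → queue [10, 14, 4, 13, 3, 7, 2]
Visit 10 → queue [14, 4, 13, 3, 7, 2]
Visit 14 → queue [4, 13, 3, 7, 2]
Visit 4; enqueue 11 → queue [13, 3, 7, 2, 11]
Visit 13 → queue [3, 7, 2, 11]
Visit 3; enqueue 8, 6 → queue [7, 2, 11, 8, 6]
Visit 7; enqueue 9 → queue [2, 11, 8, 6, 9]
Visit 2 → queue [11, 8, 6, 9]
Visit 11 → queue [8, 6, 9]
Visit 8 → queue [6, 9]
Visit 6 → queue [9]
Visit 9 → queue []

5 → 1 → 12 → 10 → 14 → 4 → 13 → 3 → 7 → 2 → 11 → 8 → 6 → 9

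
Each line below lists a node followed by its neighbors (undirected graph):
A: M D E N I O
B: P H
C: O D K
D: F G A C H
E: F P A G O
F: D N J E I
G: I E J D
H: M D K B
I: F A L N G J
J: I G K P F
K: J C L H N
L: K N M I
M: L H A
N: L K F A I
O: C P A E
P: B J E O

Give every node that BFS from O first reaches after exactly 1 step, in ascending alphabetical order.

Level 0: O
Level 1: A, C, E, P
Level 2: B, D, F, G, I, J, K, M, N
Level 3: H, L

A, C, E, P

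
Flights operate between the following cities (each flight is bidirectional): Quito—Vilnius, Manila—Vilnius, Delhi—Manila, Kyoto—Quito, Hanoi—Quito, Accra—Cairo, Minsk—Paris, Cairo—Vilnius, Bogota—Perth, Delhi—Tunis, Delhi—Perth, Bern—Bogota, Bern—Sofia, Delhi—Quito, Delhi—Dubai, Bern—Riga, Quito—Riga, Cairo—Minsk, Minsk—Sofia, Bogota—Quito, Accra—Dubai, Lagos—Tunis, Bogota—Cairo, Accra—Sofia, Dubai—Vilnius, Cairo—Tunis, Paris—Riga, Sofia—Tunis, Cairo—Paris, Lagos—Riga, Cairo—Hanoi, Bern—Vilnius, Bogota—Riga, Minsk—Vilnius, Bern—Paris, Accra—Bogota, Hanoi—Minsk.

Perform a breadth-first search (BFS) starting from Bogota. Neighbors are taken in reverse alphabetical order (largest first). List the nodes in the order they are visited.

Bogota -> Riga -> Quito -> Perth -> Cairo -> Bern -> Accra -> Paris -> Lagos -> Vilnius -> Kyoto -> Hanoi -> Delhi -> Tunis -> Minsk -> Sofia -> Dubai -> Manila

Visit Bogota; enqueue Riga, Quito, Perth, Cairo, Bern, Accra → queue [Riga, Quito, Perth, Cairo, Bern, Accra]
Visit Riga; enqueue Paris, Lagos → queue [Quito, Perth, Cairo, Bern, Accra, Paris, Lagos]
Visit Quito; enqueue Vilnius, Kyoto, Hanoi, Delhi → queue [Perth, Cairo, Bern, Accra, Paris, Lagos, Vilnius, Kyoto, Hanoi, Delhi]
Visit Perth → queue [Cairo, Bern, Accra, Paris, Lagos, Vilnius, Kyoto, Hanoi, Delhi]
Visit Cairo; enqueue Tunis, Minsk → queue [Bern, Accra, Paris, Lagos, Vilnius, Kyoto, Hanoi, Delhi, Tunis, Minsk]
Visit Bern; enqueue Sofia → queue [Accra, Paris, Lagos, Vilnius, Kyoto, Hanoi, Delhi, Tunis, Minsk, Sofia]
Visit Accra; enqueue Dubai → queue [Paris, Lagos, Vilnius, Kyoto, Hanoi, Delhi, Tunis, Minsk, Sofia, Dubai]
Visit Paris → queue [Lagos, Vilnius, Kyoto, Hanoi, Delhi, Tunis, Minsk, Sofia, Dubai]
Visit Lagos → queue [Vilnius, Kyoto, Hanoi, Delhi, Tunis, Minsk, Sofia, Dubai]
Visit Vilnius; enqueue Manila → queue [Kyoto, Hanoi, Delhi, Tunis, Minsk, Sofia, Dubai, Manila]
Visit Kyoto → queue [Hanoi, Delhi, Tunis, Minsk, Sofia, Dubai, Manila]
Visit Hanoi → queue [Delhi, Tunis, Minsk, Sofia, Dubai, Manila]
Visit Delhi → queue [Tunis, Minsk, Sofia, Dubai, Manila]
Visit Tunis → queue [Minsk, Sofia, Dubai, Manila]
Visit Minsk → queue [Sofia, Dubai, Manila]
Visit Sofia → queue [Dubai, Manila]
Visit Dubai → queue [Manila]
Visit Manila → queue []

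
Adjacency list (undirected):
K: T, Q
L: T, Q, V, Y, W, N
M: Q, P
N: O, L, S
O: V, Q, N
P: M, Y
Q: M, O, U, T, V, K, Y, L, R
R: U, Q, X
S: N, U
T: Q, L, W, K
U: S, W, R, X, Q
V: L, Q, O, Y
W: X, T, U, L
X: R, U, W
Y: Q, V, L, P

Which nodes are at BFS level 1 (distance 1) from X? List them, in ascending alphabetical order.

R, U, W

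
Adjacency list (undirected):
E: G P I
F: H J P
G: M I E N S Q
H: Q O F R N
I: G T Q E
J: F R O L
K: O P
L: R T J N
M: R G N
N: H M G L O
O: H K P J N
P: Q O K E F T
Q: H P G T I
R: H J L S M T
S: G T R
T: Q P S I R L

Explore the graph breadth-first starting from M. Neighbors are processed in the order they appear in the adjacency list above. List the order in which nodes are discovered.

M R G N H J L S T I E Q O F P K

Visit M; enqueue R, G, N → queue [R, G, N]
Visit R; enqueue H, J, L, S, T → queue [G, N, H, J, L, S, T]
Visit G; enqueue I, E, Q → queue [N, H, J, L, S, T, I, E, Q]
Visit N; enqueue O → queue [H, J, L, S, T, I, E, Q, O]
Visit H; enqueue F → queue [J, L, S, T, I, E, Q, O, F]
Visit J → queue [L, S, T, I, E, Q, O, F]
Visit L → queue [S, T, I, E, Q, O, F]
Visit S → queue [T, I, E, Q, O, F]
Visit T; enqueue P → queue [I, E, Q, O, F, P]
Visit I → queue [E, Q, O, F, P]
Visit E → queue [Q, O, F, P]
Visit Q → queue [O, F, P]
Visit O; enqueue K → queue [F, P, K]
Visit F → queue [P, K]
Visit P → queue [K]
Visit K → queue []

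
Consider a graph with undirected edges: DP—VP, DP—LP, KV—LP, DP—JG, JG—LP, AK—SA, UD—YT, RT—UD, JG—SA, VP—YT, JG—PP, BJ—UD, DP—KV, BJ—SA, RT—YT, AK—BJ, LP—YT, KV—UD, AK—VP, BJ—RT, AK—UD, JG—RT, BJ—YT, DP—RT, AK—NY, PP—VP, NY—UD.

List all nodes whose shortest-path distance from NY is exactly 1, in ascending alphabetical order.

AK, UD

Level 0: NY
Level 1: AK, UD
Level 2: BJ, KV, RT, SA, VP, YT
Level 3: DP, JG, LP, PP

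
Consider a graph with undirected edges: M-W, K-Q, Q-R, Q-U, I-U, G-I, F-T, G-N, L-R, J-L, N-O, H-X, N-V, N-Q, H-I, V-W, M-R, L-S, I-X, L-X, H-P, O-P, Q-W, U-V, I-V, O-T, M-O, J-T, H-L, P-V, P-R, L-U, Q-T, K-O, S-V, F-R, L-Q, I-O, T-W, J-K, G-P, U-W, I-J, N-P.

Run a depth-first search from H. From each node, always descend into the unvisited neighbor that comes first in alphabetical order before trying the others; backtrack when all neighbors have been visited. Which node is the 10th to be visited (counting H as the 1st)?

R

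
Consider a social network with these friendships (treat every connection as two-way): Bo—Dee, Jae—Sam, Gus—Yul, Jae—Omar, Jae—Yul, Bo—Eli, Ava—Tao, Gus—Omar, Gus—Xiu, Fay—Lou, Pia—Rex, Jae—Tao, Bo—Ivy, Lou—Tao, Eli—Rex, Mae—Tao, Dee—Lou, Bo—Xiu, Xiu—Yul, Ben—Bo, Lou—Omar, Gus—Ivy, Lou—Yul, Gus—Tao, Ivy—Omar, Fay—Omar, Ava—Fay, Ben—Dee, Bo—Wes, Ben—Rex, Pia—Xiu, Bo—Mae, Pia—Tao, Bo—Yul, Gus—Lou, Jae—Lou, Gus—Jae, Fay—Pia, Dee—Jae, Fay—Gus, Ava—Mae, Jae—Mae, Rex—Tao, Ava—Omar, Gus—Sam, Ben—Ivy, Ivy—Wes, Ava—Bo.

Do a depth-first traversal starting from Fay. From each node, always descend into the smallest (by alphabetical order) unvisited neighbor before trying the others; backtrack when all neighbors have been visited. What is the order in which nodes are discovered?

Fay Ava Bo Ben Dee Jae Gus Ivy Omar Lou Tao Mae Pia Rex Eli Xiu Yul Wes Sam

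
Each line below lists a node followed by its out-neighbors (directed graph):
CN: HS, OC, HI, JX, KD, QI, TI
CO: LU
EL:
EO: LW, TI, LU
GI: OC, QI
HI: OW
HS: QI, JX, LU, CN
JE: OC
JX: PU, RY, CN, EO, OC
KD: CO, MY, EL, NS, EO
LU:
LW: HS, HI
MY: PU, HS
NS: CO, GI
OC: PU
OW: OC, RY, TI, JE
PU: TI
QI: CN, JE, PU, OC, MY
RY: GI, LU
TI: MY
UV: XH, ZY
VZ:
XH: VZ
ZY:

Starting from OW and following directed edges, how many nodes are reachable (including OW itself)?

20

BFS from OW visits: OW, JE, OC, RY, TI, PU, GI, LU, MY, QI, HS, CN, JX, HI, KD, EO, CO, EL, NS, LW
Reachable nodes: 20 of 24 total.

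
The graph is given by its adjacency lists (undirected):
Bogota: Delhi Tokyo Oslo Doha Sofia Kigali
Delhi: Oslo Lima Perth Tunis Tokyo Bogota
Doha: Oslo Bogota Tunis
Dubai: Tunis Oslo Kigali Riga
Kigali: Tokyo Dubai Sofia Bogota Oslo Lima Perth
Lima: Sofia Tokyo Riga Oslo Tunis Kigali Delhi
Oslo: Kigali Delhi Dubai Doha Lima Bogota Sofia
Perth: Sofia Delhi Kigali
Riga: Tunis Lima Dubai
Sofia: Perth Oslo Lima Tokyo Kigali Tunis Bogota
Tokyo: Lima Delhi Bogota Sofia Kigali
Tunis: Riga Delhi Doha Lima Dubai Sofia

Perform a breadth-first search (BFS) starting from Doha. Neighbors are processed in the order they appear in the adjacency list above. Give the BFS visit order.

Doha Oslo Bogota Tunis Kigali Delhi Dubai Lima Sofia Tokyo Riga Perth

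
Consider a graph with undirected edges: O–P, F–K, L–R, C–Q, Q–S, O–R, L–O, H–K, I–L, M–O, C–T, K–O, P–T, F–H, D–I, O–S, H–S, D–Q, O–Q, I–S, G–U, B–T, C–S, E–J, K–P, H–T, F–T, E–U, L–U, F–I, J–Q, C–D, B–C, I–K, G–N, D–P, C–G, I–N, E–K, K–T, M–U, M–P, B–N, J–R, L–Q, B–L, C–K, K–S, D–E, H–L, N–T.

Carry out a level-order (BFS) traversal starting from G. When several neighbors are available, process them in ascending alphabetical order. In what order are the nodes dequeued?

G → C → N → U → B → D → K → Q → S → T → I → E → L → M → P → F → H → O → J → R

Visit G; enqueue C, N, U → queue [C, N, U]
Visit C; enqueue B, D, K, Q, S, T → queue [N, U, B, D, K, Q, S, T]
Visit N; enqueue I → queue [U, B, D, K, Q, S, T, I]
Visit U; enqueue E, L, M → queue [B, D, K, Q, S, T, I, E, L, M]
Visit B → queue [D, K, Q, S, T, I, E, L, M]
Visit D; enqueue P → queue [K, Q, S, T, I, E, L, M, P]
Visit K; enqueue F, H, O → queue [Q, S, T, I, E, L, M, P, F, H, O]
Visit Q; enqueue J → queue [S, T, I, E, L, M, P, F, H, O, J]
Visit S → queue [T, I, E, L, M, P, F, H, O, J]
Visit T → queue [I, E, L, M, P, F, H, O, J]
Visit I → queue [E, L, M, P, F, H, O, J]
Visit E → queue [L, M, P, F, H, O, J]
Visit L; enqueue R → queue [M, P, F, H, O, J, R]
Visit M → queue [P, F, H, O, J, R]
Visit P → queue [F, H, O, J, R]
Visit F → queue [H, O, J, R]
Visit H → queue [O, J, R]
Visit O → queue [J, R]
Visit J → queue [R]
Visit R → queue []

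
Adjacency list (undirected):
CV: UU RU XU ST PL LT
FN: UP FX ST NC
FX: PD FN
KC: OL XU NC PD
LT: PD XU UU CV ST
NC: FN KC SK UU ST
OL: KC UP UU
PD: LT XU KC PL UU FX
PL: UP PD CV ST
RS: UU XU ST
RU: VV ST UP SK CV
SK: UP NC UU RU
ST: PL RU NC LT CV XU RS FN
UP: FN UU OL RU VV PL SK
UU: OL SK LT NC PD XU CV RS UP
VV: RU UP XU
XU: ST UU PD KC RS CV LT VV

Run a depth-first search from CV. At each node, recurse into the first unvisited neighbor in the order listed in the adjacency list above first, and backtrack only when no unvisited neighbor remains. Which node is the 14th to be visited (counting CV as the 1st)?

SK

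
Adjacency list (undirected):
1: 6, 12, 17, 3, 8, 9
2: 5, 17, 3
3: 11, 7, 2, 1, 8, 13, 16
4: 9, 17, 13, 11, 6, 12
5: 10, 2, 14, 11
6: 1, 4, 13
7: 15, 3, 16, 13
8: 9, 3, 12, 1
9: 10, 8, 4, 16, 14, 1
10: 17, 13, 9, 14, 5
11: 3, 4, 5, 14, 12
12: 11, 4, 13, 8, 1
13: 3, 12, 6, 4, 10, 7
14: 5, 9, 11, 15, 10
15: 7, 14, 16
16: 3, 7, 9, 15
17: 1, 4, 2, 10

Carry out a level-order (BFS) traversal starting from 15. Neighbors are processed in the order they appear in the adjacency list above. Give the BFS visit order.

15 -> 7 -> 14 -> 16 -> 3 -> 13 -> 5 -> 9 -> 11 -> 10 -> 2 -> 1 -> 8 -> 12 -> 6 -> 4 -> 17

Visit 15; enqueue 7, 14, 16 → queue [7, 14, 16]
Visit 7; enqueue 3, 13 → queue [14, 16, 3, 13]
Visit 14; enqueue 5, 9, 11, 10 → queue [16, 3, 13, 5, 9, 11, 10]
Visit 16 → queue [3, 13, 5, 9, 11, 10]
Visit 3; enqueue 2, 1, 8 → queue [13, 5, 9, 11, 10, 2, 1, 8]
Visit 13; enqueue 12, 6, 4 → queue [5, 9, 11, 10, 2, 1, 8, 12, 6, 4]
Visit 5 → queue [9, 11, 10, 2, 1, 8, 12, 6, 4]
Visit 9 → queue [11, 10, 2, 1, 8, 12, 6, 4]
Visit 11 → queue [10, 2, 1, 8, 12, 6, 4]
Visit 10; enqueue 17 → queue [2, 1, 8, 12, 6, 4, 17]
Visit 2 → queue [1, 8, 12, 6, 4, 17]
Visit 1 → queue [8, 12, 6, 4, 17]
Visit 8 → queue [12, 6, 4, 17]
Visit 12 → queue [6, 4, 17]
Visit 6 → queue [4, 17]
Visit 4 → queue [17]
Visit 17 → queue []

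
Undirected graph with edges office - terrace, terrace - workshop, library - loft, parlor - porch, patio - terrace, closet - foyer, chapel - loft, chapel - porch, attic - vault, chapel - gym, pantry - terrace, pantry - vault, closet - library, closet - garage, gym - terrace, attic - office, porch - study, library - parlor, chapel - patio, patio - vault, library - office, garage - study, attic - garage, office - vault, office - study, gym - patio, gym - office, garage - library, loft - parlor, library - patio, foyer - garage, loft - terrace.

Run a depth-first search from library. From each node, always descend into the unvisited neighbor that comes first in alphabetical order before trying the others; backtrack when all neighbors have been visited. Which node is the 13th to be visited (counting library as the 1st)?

Visit library
library → closet
closet → foyer
foyer → garage
garage → attic
attic → office
office → gym
gym → chapel
chapel → loft
loft → parlor
parlor → porch
porch → study
loft → terrace
terrace → pantry
pantry → vault
vault → patio
terrace → workshop

Visit order: library, closet, foyer, garage, attic, office, gym, chapel, loft, parlor, porch, study, terrace, pantry, vault, patio, workshop

terrace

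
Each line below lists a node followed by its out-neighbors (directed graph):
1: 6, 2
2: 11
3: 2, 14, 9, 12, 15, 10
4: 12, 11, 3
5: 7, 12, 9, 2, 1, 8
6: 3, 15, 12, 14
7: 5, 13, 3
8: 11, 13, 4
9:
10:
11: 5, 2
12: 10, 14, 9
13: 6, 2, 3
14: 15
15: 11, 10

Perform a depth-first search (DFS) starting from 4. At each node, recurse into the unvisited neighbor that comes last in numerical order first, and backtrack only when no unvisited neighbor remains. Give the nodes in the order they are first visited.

4, 12, 14, 15, 11, 5, 9, 8, 13, 6, 3, 10, 2, 7, 1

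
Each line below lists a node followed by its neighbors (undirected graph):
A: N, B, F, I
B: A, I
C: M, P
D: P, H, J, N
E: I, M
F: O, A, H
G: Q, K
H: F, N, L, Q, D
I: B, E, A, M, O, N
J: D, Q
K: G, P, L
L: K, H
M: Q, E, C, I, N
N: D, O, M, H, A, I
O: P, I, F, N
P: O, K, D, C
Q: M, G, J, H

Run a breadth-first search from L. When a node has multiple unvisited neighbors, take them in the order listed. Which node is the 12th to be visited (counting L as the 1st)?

Visit L; enqueue K, H → queue [K, H]
Visit K; enqueue G, P → queue [H, G, P]
Visit H; enqueue F, N, Q, D → queue [G, P, F, N, Q, D]
Visit G → queue [P, F, N, Q, D]
Visit P; enqueue O, C → queue [F, N, Q, D, O, C]
Visit F; enqueue A → queue [N, Q, D, O, C, A]
Visit N; enqueue M, I → queue [Q, D, O, C, A, M, I]
Visit Q; enqueue J → queue [D, O, C, A, M, I, J]
Visit D → queue [O, C, A, M, I, J]
Visit O → queue [C, A, M, I, J]
Visit C → queue [A, M, I, J]
Visit A; enqueue B → queue [M, I, J, B]
Visit M; enqueue E → queue [I, J, B, E]
Visit I → queue [J, B, E]
Visit J → queue [B, E]
Visit B → queue [E]
Visit E → queue []

Visit order: L, K, H, G, P, F, N, Q, D, O, C, A, M, I, J, B, E

A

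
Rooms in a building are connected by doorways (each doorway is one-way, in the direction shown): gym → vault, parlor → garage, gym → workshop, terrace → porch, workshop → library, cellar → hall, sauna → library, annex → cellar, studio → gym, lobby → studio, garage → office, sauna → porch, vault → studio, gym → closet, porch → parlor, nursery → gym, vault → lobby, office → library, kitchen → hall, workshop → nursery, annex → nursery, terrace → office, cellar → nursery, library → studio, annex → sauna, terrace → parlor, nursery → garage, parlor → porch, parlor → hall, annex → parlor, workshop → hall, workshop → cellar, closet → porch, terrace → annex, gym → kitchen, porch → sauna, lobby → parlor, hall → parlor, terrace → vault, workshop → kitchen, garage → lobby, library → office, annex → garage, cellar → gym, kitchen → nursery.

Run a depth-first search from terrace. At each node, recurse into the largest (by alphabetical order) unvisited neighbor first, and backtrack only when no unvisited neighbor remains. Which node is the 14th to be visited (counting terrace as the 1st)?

hall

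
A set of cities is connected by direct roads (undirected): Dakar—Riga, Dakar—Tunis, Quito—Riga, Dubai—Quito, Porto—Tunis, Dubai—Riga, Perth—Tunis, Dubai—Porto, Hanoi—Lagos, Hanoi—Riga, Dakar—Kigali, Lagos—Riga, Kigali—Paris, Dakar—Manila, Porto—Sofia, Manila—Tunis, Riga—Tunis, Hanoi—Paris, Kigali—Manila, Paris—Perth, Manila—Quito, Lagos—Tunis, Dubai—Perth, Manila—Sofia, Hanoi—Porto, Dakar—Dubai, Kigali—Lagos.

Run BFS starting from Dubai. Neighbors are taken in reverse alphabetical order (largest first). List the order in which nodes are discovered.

Visit Dubai; enqueue Riga, Quito, Porto, Perth, Dakar → queue [Riga, Quito, Porto, Perth, Dakar]
Visit Riga; enqueue Tunis, Lagos, Hanoi → queue [Quito, Porto, Perth, Dakar, Tunis, Lagos, Hanoi]
Visit Quito; enqueue Manila → queue [Porto, Perth, Dakar, Tunis, Lagos, Hanoi, Manila]
Visit Porto; enqueue Sofia → queue [Perth, Dakar, Tunis, Lagos, Hanoi, Manila, Sofia]
Visit Perth; enqueue Paris → queue [Dakar, Tunis, Lagos, Hanoi, Manila, Sofia, Paris]
Visit Dakar; enqueue Kigali → queue [Tunis, Lagos, Hanoi, Manila, Sofia, Paris, Kigali]
Visit Tunis → queue [Lagos, Hanoi, Manila, Sofia, Paris, Kigali]
Visit Lagos → queue [Hanoi, Manila, Sofia, Paris, Kigali]
Visit Hanoi → queue [Manila, Sofia, Paris, Kigali]
Visit Manila → queue [Sofia, Paris, Kigali]
Visit Sofia → queue [Paris, Kigali]
Visit Paris → queue [Kigali]
Visit Kigali → queue []

Dubai -> Riga -> Quito -> Porto -> Perth -> Dakar -> Tunis -> Lagos -> Hanoi -> Manila -> Sofia -> Paris -> Kigali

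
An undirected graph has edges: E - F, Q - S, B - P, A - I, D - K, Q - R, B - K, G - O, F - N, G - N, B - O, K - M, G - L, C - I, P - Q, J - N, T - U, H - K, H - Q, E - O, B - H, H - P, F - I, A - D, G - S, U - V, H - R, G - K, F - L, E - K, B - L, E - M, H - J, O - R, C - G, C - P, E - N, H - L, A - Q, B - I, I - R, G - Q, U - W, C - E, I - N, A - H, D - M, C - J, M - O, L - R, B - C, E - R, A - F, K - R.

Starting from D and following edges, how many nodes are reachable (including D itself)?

19

BFS from D visits: D, A, K, M, F, H, I, Q, B, E, G, R, O, L, N, J, P, C, S
Reachable nodes: 19 of 23 total.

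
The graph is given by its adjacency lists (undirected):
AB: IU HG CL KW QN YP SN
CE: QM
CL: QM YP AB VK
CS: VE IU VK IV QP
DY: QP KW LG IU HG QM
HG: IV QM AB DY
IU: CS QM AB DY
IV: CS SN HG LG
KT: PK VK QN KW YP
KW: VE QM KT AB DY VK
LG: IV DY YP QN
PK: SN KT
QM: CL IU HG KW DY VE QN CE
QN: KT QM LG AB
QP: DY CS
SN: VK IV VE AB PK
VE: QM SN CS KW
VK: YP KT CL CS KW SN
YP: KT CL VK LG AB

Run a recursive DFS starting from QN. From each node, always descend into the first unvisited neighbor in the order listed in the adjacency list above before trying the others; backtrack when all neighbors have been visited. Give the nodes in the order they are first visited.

Visit QN
QN → KT
KT → PK
PK → SN
SN → VK
VK → YP
YP → CL
CL → QM
QM → IU
IU → CS
CS → VE
VE → KW
KW → AB
AB → HG
HG → IV
IV → LG
LG → DY
DY → QP
QM → CE

QN -> KT -> PK -> SN -> VK -> YP -> CL -> QM -> IU -> CS -> VE -> KW -> AB -> HG -> IV -> LG -> DY -> QP -> CE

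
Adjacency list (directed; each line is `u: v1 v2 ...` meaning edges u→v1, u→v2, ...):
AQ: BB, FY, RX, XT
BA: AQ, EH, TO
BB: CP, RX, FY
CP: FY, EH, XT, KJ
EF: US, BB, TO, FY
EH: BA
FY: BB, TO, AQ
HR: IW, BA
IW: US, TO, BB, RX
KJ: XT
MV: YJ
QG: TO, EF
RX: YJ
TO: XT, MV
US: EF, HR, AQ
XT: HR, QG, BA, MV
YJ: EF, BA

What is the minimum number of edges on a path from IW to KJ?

Level 0: IW
Level 1: BB, RX, TO, US
Level 2: AQ, CP, EF, FY, HR, MV, XT, YJ
Level 3: BA, EH, KJ, QG
KJ first appears at level 3.

3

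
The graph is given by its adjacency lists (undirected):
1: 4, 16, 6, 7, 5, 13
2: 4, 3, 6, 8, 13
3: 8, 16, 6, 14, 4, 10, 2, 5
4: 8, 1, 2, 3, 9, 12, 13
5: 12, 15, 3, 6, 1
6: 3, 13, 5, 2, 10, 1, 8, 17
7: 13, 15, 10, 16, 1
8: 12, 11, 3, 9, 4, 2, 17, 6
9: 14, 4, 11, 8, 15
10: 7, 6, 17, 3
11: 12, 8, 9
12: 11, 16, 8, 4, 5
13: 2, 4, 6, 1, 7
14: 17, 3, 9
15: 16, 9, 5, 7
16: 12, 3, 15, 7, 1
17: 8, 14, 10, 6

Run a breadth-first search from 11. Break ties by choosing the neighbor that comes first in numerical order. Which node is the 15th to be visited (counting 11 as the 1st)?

10

Visit 11; enqueue 8, 9, 12 → queue [8, 9, 12]
Visit 8; enqueue 2, 3, 4, 6, 17 → queue [9, 12, 2, 3, 4, 6, 17]
Visit 9; enqueue 14, 15 → queue [12, 2, 3, 4, 6, 17, 14, 15]
Visit 12; enqueue 5, 16 → queue [2, 3, 4, 6, 17, 14, 15, 5, 16]
Visit 2; enqueue 13 → queue [3, 4, 6, 17, 14, 15, 5, 16, 13]
Visit 3; enqueue 10 → queue [4, 6, 17, 14, 15, 5, 16, 13, 10]
Visit 4; enqueue 1 → queue [6, 17, 14, 15, 5, 16, 13, 10, 1]
Visit 6 → queue [17, 14, 15, 5, 16, 13, 10, 1]
Visit 17 → queue [14, 15, 5, 16, 13, 10, 1]
Visit 14 → queue [15, 5, 16, 13, 10, 1]
Visit 15; enqueue 7 → queue [5, 16, 13, 10, 1, 7]
Visit 5 → queue [16, 13, 10, 1, 7]
Visit 16 → queue [13, 10, 1, 7]
Visit 13 → queue [10, 1, 7]
Visit 10 → queue [1, 7]
Visit 1 → queue [7]
Visit 7 → queue []

Visit order: 11, 8, 9, 12, 2, 3, 4, 6, 17, 14, 15, 5, 16, 13, 10, 1, 7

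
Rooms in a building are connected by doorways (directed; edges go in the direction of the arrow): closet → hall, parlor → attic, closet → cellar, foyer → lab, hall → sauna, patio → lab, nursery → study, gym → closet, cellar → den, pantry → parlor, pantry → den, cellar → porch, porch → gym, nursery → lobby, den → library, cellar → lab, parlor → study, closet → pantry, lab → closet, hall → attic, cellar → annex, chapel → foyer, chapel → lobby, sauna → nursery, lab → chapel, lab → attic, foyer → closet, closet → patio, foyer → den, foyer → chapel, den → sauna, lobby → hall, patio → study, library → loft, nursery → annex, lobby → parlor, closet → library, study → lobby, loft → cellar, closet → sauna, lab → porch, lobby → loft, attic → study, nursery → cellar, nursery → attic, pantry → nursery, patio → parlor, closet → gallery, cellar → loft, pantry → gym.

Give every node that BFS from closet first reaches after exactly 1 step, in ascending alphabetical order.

Level 0: closet
Level 1: cellar, gallery, hall, library, pantry, patio, sauna
Level 2: annex, attic, den, gym, lab, loft, nursery, parlor, porch, study
Level 3: chapel, lobby
Level 4: foyer

cellar, gallery, hall, library, pantry, patio, sauna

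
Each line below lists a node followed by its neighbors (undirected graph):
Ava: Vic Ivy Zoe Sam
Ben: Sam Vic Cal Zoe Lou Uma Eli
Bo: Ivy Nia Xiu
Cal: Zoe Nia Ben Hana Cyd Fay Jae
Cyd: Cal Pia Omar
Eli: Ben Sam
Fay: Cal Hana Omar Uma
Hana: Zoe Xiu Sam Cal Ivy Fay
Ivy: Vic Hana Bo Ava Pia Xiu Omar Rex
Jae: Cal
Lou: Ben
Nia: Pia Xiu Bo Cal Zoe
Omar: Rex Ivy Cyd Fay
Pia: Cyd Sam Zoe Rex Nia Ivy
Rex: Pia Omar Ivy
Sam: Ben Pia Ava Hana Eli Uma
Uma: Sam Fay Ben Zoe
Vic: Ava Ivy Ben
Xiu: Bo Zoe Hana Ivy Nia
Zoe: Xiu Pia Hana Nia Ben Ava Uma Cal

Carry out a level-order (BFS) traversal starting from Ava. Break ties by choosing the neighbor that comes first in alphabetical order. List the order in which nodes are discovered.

Ava → Ivy → Sam → Vic → Zoe → Bo → Hana → Omar → Pia → Rex → Xiu → Ben → Eli → Uma → Cal → Nia → Fay → Cyd → Lou → Jae

Visit Ava; enqueue Ivy, Sam, Vic, Zoe → queue [Ivy, Sam, Vic, Zoe]
Visit Ivy; enqueue Bo, Hana, Omar, Pia, Rex, Xiu → queue [Sam, Vic, Zoe, Bo, Hana, Omar, Pia, Rex, Xiu]
Visit Sam; enqueue Ben, Eli, Uma → queue [Vic, Zoe, Bo, Hana, Omar, Pia, Rex, Xiu, Ben, Eli, Uma]
Visit Vic → queue [Zoe, Bo, Hana, Omar, Pia, Rex, Xiu, Ben, Eli, Uma]
Visit Zoe; enqueue Cal, Nia → queue [Bo, Hana, Omar, Pia, Rex, Xiu, Ben, Eli, Uma, Cal, Nia]
Visit Bo → queue [Hana, Omar, Pia, Rex, Xiu, Ben, Eli, Uma, Cal, Nia]
Visit Hana; enqueue Fay → queue [Omar, Pia, Rex, Xiu, Ben, Eli, Uma, Cal, Nia, Fay]
Visit Omar; enqueue Cyd → queue [Pia, Rex, Xiu, Ben, Eli, Uma, Cal, Nia, Fay, Cyd]
Visit Pia → queue [Rex, Xiu, Ben, Eli, Uma, Cal, Nia, Fay, Cyd]
Visit Rex → queue [Xiu, Ben, Eli, Uma, Cal, Nia, Fay, Cyd]
Visit Xiu → queue [Ben, Eli, Uma, Cal, Nia, Fay, Cyd]
Visit Ben; enqueue Lou → queue [Eli, Uma, Cal, Nia, Fay, Cyd, Lou]
Visit Eli → queue [Uma, Cal, Nia, Fay, Cyd, Lou]
Visit Uma → queue [Cal, Nia, Fay, Cyd, Lou]
Visit Cal; enqueue Jae → queue [Nia, Fay, Cyd, Lou, Jae]
Visit Nia → queue [Fay, Cyd, Lou, Jae]
Visit Fay → queue [Cyd, Lou, Jae]
Visit Cyd → queue [Lou, Jae]
Visit Lou → queue [Jae]
Visit Jae → queue []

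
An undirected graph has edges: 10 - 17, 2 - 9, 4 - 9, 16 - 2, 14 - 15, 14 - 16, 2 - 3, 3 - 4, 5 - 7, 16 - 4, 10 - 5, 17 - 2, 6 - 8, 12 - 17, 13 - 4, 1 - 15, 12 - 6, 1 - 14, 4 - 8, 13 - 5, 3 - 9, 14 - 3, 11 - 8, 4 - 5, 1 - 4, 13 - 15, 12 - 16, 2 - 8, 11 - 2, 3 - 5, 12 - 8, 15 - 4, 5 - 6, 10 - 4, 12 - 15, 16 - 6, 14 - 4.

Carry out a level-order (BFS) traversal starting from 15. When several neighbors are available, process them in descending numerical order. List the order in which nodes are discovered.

Visit 15; enqueue 14, 13, 12, 4, 1 → queue [14, 13, 12, 4, 1]
Visit 14; enqueue 16, 3 → queue [13, 12, 4, 1, 16, 3]
Visit 13; enqueue 5 → queue [12, 4, 1, 16, 3, 5]
Visit 12; enqueue 17, 8, 6 → queue [4, 1, 16, 3, 5, 17, 8, 6]
Visit 4; enqueue 10, 9 → queue [1, 16, 3, 5, 17, 8, 6, 10, 9]
Visit 1 → queue [16, 3, 5, 17, 8, 6, 10, 9]
Visit 16; enqueue 2 → queue [3, 5, 17, 8, 6, 10, 9, 2]
Visit 3 → queue [5, 17, 8, 6, 10, 9, 2]
Visit 5; enqueue 7 → queue [17, 8, 6, 10, 9, 2, 7]
Visit 17 → queue [8, 6, 10, 9, 2, 7]
Visit 8; enqueue 11 → queue [6, 10, 9, 2, 7, 11]
Visit 6 → queue [10, 9, 2, 7, 11]
Visit 10 → queue [9, 2, 7, 11]
Visit 9 → queue [2, 7, 11]
Visit 2 → queue [7, 11]
Visit 7 → queue [11]
Visit 11 → queue []

15, 14, 13, 12, 4, 1, 16, 3, 5, 17, 8, 6, 10, 9, 2, 7, 11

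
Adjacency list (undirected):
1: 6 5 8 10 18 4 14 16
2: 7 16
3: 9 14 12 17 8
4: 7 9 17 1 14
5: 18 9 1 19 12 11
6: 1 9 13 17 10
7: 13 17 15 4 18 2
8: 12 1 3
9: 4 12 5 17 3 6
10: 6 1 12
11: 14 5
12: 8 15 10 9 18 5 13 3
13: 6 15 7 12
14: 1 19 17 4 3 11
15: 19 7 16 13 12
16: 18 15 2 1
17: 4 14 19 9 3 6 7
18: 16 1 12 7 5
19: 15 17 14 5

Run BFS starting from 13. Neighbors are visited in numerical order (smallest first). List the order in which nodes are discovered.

13, 6, 7, 12, 15, 1, 9, 10, 17, 2, 4, 18, 3, 5, 8, 16, 19, 14, 11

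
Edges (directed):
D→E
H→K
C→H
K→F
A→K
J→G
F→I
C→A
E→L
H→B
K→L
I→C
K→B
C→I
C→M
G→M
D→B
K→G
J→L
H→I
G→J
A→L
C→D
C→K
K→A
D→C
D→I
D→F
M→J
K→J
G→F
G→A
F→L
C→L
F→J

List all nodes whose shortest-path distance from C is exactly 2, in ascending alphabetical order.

B, E, F, G, J

Level 0: C
Level 1: A, D, H, I, K, L, M
Level 2: B, E, F, G, J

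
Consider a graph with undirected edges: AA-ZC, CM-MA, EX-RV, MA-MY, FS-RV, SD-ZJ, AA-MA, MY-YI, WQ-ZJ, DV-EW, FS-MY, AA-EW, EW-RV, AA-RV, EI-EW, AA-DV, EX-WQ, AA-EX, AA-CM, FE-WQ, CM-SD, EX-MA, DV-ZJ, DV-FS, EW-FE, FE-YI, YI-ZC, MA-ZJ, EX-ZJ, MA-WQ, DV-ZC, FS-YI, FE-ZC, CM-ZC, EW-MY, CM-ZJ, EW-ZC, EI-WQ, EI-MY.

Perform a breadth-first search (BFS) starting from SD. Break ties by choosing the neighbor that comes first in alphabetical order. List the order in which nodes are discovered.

SD -> CM -> ZJ -> AA -> MA -> ZC -> DV -> EX -> WQ -> EW -> RV -> MY -> FE -> YI -> FS -> EI

Visit SD; enqueue CM, ZJ → queue [CM, ZJ]
Visit CM; enqueue AA, MA, ZC → queue [ZJ, AA, MA, ZC]
Visit ZJ; enqueue DV, EX, WQ → queue [AA, MA, ZC, DV, EX, WQ]
Visit AA; enqueue EW, RV → queue [MA, ZC, DV, EX, WQ, EW, RV]
Visit MA; enqueue MY → queue [ZC, DV, EX, WQ, EW, RV, MY]
Visit ZC; enqueue FE, YI → queue [DV, EX, WQ, EW, RV, MY, FE, YI]
Visit DV; enqueue FS → queue [EX, WQ, EW, RV, MY, FE, YI, FS]
Visit EX → queue [WQ, EW, RV, MY, FE, YI, FS]
Visit WQ; enqueue EI → queue [EW, RV, MY, FE, YI, FS, EI]
Visit EW → queue [RV, MY, FE, YI, FS, EI]
Visit RV → queue [MY, FE, YI, FS, EI]
Visit MY → queue [FE, YI, FS, EI]
Visit FE → queue [YI, FS, EI]
Visit YI → queue [FS, EI]
Visit FS → queue [EI]
Visit EI → queue []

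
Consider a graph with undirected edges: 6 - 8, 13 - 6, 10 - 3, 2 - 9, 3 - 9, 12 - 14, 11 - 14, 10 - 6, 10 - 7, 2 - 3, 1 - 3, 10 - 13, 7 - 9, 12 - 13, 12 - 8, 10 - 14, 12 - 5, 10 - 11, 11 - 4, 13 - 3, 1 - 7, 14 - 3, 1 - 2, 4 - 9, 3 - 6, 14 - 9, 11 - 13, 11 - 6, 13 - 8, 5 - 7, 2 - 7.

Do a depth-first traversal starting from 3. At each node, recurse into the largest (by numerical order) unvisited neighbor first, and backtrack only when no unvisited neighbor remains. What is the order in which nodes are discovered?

3 -> 14 -> 12 -> 13 -> 11 -> 10 -> 7 -> 9 -> 4 -> 2 -> 1 -> 5 -> 6 -> 8

Visit 3
3 → 14
14 → 12
12 → 13
13 → 11
11 → 10
10 → 7
7 → 9
9 → 4
9 → 2
2 → 1
7 → 5
10 → 6
6 → 8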